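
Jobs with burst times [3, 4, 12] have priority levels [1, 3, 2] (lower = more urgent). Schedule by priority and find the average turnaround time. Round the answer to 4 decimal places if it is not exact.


Sort by priority (ascending = highest first):
Order: [(1, 3), (2, 12), (3, 4)]
Completion times:
  Priority 1, burst=3, C=3
  Priority 2, burst=12, C=15
  Priority 3, burst=4, C=19
Average turnaround = 37/3 = 12.3333

12.3333


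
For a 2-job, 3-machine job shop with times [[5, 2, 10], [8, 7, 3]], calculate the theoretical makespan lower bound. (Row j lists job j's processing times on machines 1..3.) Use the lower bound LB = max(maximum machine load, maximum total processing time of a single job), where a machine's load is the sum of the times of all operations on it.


Machine loads:
  Machine 1: 5 + 8 = 13
  Machine 2: 2 + 7 = 9
  Machine 3: 10 + 3 = 13
Max machine load = 13
Job totals:
  Job 1: 17
  Job 2: 18
Max job total = 18
Lower bound = max(13, 18) = 18

18


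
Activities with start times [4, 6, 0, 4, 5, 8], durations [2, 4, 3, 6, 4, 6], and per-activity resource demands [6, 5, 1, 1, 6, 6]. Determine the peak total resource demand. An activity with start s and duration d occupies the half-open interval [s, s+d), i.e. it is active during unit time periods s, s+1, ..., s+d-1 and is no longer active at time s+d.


Each activity i is active on [start_i, start_i + duration_i).
Compute total resource usage per time slot:
  t=0: active resources = [1], total = 1
  t=1: active resources = [1], total = 1
  t=2: active resources = [1], total = 1
  t=3: active resources = [], total = 0
  t=4: active resources = [6, 1], total = 7
  t=5: active resources = [6, 1, 6], total = 13
  t=6: active resources = [5, 1, 6], total = 12
  t=7: active resources = [5, 1, 6], total = 12
  t=8: active resources = [5, 1, 6, 6], total = 18
  t=9: active resources = [5, 1, 6], total = 12
  t=10: active resources = [6], total = 6
  t=11: active resources = [6], total = 6
  t=12: active resources = [6], total = 6
  t=13: active resources = [6], total = 6
Peak resource demand = 18

18


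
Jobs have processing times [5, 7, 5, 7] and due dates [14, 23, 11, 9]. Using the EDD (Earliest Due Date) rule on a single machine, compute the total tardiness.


Sort by due date (EDD order): [(7, 9), (5, 11), (5, 14), (7, 23)]
Compute completion times and tardiness:
  Job 1: p=7, d=9, C=7, tardiness=max(0,7-9)=0
  Job 2: p=5, d=11, C=12, tardiness=max(0,12-11)=1
  Job 3: p=5, d=14, C=17, tardiness=max(0,17-14)=3
  Job 4: p=7, d=23, C=24, tardiness=max(0,24-23)=1
Total tardiness = 5

5


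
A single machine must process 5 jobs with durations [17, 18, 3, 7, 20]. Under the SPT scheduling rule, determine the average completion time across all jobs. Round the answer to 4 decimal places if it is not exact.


Sort jobs by processing time (SPT order): [3, 7, 17, 18, 20]
Compute completion times sequentially:
  Job 1: processing = 3, completes at 3
  Job 2: processing = 7, completes at 10
  Job 3: processing = 17, completes at 27
  Job 4: processing = 18, completes at 45
  Job 5: processing = 20, completes at 65
Sum of completion times = 150
Average completion time = 150/5 = 30.0

30.0


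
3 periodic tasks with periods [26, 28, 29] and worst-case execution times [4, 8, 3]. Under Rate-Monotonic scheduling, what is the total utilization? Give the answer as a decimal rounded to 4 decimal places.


Compute individual utilizations (exact fractions):
  Task 1: C/T = 4/26 = 2/13 (approx. 0.1538)
  Task 2: C/T = 8/28 = 2/7 (approx. 0.2857)
  Task 3: C/T = 3/29 (approx. 0.1034)
Total utilization U = 2/13 + 2/7 + 3/29 = 1433/2639
Rounded to 4 decimal places: U = 0.5430
RM (Liu & Layland) bound for 3 tasks = 0.779763; compare with U = 1433/2639 (approx. 0.543009)
U <= bound, so schedulable by RM sufficient condition.

0.5430


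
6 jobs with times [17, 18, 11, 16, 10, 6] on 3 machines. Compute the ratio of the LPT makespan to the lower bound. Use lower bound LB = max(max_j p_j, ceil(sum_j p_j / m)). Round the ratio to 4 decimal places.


LPT order: [18, 17, 16, 11, 10, 6]
Machine loads after assignment: [24, 27, 27]
LPT makespan = 27
Lower bound = max(max_job, ceil(total/3)) = max(18, 26) = 26
Ratio = 27 / 26 = 1.0385

1.0385


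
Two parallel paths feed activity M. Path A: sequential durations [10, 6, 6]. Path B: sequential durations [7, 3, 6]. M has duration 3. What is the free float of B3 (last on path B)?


ES(B3) = sum of predecessors on chain B = 10
EF(B3) = ES + duration = 10 + 6 = 16
Successor of B3 is M. ES(M) = max(sum(A), sum(B)) = max(22, 16) = 22
Free float = ES(successor) - EF(current) = 22 - 16 = 6

6


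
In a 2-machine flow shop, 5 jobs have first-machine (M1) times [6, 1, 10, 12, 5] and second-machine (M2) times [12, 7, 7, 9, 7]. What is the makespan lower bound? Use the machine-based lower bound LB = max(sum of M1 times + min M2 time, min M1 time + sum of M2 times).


LB1 = sum(M1 times) + min(M2 times) = 34 + 7 = 41
LB2 = min(M1 times) + sum(M2 times) = 1 + 42 = 43
Lower bound = max(LB1, LB2) = max(41, 43) = 43

43


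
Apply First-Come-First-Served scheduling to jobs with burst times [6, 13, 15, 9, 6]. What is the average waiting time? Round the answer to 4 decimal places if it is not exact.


FCFS order (as given): [6, 13, 15, 9, 6]
Waiting times:
  Job 1: wait = 0
  Job 2: wait = 6
  Job 3: wait = 19
  Job 4: wait = 34
  Job 5: wait = 43
Sum of waiting times = 102
Average waiting time = 102/5 = 20.4

20.4


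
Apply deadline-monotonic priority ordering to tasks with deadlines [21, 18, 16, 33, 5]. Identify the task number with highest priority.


Sort tasks by relative deadline (ascending):
  Task 5: deadline = 5
  Task 3: deadline = 16
  Task 2: deadline = 18
  Task 1: deadline = 21
  Task 4: deadline = 33
Priority order (highest first): [5, 3, 2, 1, 4]
Highest priority task = 5

5


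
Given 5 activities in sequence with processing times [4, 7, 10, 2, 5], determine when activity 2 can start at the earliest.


Activity 2 starts after activities 1 through 1 complete.
Predecessor durations: [4]
ES = 4 = 4

4


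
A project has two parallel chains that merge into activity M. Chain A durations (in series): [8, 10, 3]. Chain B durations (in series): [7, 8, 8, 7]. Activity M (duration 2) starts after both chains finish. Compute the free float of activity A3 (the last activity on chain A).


ES(A3) = sum of predecessors on chain A = 18
EF(A3) = ES + duration = 18 + 3 = 21
Successor of A3 is M. ES(M) = max(sum(A), sum(B)) = max(21, 30) = 30
Free float = ES(successor) - EF(current) = 30 - 21 = 9

9


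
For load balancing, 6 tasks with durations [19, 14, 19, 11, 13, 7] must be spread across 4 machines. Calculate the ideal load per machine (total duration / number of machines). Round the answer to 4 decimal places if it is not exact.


Total processing time = 19 + 14 + 19 + 11 + 13 + 7 = 83
Number of machines = 4
Ideal balanced load = 83 / 4 = 20.75

20.75


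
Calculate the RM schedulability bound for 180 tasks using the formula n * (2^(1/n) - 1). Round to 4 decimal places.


Compute 2^(1/180) = 1.0038582416
Subtract 1: 1.0038582416 - 1 = 0.0038582416
Multiply by n: 180 * 0.0038582416 = 0.6944834880
Round to 4 dp: 0.6945

0.6945


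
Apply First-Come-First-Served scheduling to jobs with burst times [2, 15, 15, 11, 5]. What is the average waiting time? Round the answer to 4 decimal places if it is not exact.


FCFS order (as given): [2, 15, 15, 11, 5]
Waiting times:
  Job 1: wait = 0
  Job 2: wait = 2
  Job 3: wait = 17
  Job 4: wait = 32
  Job 5: wait = 43
Sum of waiting times = 94
Average waiting time = 94/5 = 18.8

18.8


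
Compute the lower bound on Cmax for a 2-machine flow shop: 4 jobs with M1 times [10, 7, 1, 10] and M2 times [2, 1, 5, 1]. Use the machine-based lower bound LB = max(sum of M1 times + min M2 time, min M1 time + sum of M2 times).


LB1 = sum(M1 times) + min(M2 times) = 28 + 1 = 29
LB2 = min(M1 times) + sum(M2 times) = 1 + 9 = 10
Lower bound = max(LB1, LB2) = max(29, 10) = 29

29


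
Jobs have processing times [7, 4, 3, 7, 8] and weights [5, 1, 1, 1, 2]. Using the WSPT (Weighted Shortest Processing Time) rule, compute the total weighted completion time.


Compute p/w ratios and sort ascending (WSPT): [(7, 5), (3, 1), (4, 1), (8, 2), (7, 1)]
Compute weighted completion times:
  Job (p=7,w=5): C=7, w*C=5*7=35
  Job (p=3,w=1): C=10, w*C=1*10=10
  Job (p=4,w=1): C=14, w*C=1*14=14
  Job (p=8,w=2): C=22, w*C=2*22=44
  Job (p=7,w=1): C=29, w*C=1*29=29
Total weighted completion time = 132

132


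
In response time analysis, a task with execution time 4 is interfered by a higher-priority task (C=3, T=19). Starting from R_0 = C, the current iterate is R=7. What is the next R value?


R_next = C + ceil(R_prev / T_hp) * C_hp
ceil(7 / 19) = ceil(0.3684) = 1
Interference = 1 * 3 = 3
R_next = 4 + 3 = 7
R_next = R_prev, so the iteration has converged (response time = 7).

7


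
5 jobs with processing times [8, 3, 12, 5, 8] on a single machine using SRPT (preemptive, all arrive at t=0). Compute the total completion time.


Since all jobs arrive at t=0, SRPT equals SPT ordering.
SPT order: [3, 5, 8, 8, 12]
Completion times:
  Job 1: p=3, C=3
  Job 2: p=5, C=8
  Job 3: p=8, C=16
  Job 4: p=8, C=24
  Job 5: p=12, C=36
Total completion time = 3 + 8 + 16 + 24 + 36 = 87

87


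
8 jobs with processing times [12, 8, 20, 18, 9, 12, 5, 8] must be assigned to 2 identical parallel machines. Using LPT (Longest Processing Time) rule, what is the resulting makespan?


Sort jobs in decreasing order (LPT): [20, 18, 12, 12, 9, 8, 8, 5]
Assign each job to the least loaded machine:
  Machine 1: jobs [20, 12, 8, 5], load = 45
  Machine 2: jobs [18, 12, 9, 8], load = 47
Makespan = max load = 47

47


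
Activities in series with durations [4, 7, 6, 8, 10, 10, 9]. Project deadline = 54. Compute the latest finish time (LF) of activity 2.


LF(activity 2) = deadline - sum of successor durations
Successors: activities 3 through 7 with durations [6, 8, 10, 10, 9]
Sum of successor durations = 43
LF = 54 - 43 = 11

11


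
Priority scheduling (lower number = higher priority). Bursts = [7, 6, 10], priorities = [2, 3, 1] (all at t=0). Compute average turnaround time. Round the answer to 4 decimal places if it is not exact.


Sort by priority (ascending = highest first):
Order: [(1, 10), (2, 7), (3, 6)]
Completion times:
  Priority 1, burst=10, C=10
  Priority 2, burst=7, C=17
  Priority 3, burst=6, C=23
Average turnaround = 50/3 = 16.6667

16.6667


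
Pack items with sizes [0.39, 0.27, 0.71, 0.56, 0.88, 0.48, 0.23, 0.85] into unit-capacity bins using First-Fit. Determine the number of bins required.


Place items sequentially using First-Fit:
  Item 0.39 -> new Bin 1
  Item 0.27 -> Bin 1 (now 0.66)
  Item 0.71 -> new Bin 2
  Item 0.56 -> new Bin 3
  Item 0.88 -> new Bin 4
  Item 0.48 -> new Bin 5
  Item 0.23 -> Bin 1 (now 0.89)
  Item 0.85 -> new Bin 6
Total bins used = 6

6


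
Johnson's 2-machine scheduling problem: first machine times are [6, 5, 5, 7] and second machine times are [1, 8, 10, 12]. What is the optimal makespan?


Apply Johnson's rule:
  Group 1 (a <= b): [(2, 5, 8), (3, 5, 10), (4, 7, 12)]
  Group 2 (a > b): [(1, 6, 1)]
Optimal job order: [2, 3, 4, 1]
Schedule:
  Job 2: M1 done at 5, M2 done at 13
  Job 3: M1 done at 10, M2 done at 23
  Job 4: M1 done at 17, M2 done at 35
  Job 1: M1 done at 23, M2 done at 36
Makespan = 36

36


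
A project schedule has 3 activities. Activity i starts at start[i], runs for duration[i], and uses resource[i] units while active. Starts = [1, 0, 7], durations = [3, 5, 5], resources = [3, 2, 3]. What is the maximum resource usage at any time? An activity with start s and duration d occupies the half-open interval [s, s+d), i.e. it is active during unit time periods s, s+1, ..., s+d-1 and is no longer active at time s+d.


Each activity i is active on [start_i, start_i + duration_i).
Compute total resource usage per time slot:
  t=0: active resources = [2], total = 2
  t=1: active resources = [3, 2], total = 5
  t=2: active resources = [3, 2], total = 5
  t=3: active resources = [3, 2], total = 5
  t=4: active resources = [2], total = 2
  t=5: active resources = [], total = 0
  t=6: active resources = [], total = 0
  t=7: active resources = [3], total = 3
  t=8: active resources = [3], total = 3
  t=9: active resources = [3], total = 3
  t=10: active resources = [3], total = 3
  t=11: active resources = [3], total = 3
Peak resource demand = 5

5


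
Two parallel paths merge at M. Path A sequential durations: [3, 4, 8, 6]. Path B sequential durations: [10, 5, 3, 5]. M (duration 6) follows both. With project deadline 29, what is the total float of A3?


Forward pass: ES(A3) = sum of predecessors on chain A = 7
EF = ES + duration = 7 + 8 = 15
Backward pass: LF(M) = deadline = 29; LS(M) = 29 - 6 = 23
LF(A3) = LS(M) - sum(successors on chain A) = 23 - 6 = 17
LS = LF - duration = 17 - 8 = 9
Total float = LS - ES = 9 - 7 = 2

2


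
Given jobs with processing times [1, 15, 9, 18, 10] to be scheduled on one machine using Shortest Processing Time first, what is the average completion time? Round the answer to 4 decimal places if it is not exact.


Sort jobs by processing time (SPT order): [1, 9, 10, 15, 18]
Compute completion times sequentially:
  Job 1: processing = 1, completes at 1
  Job 2: processing = 9, completes at 10
  Job 3: processing = 10, completes at 20
  Job 4: processing = 15, completes at 35
  Job 5: processing = 18, completes at 53
Sum of completion times = 119
Average completion time = 119/5 = 23.8

23.8


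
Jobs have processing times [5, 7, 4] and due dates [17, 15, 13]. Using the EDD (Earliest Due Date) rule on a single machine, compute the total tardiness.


Sort by due date (EDD order): [(4, 13), (7, 15), (5, 17)]
Compute completion times and tardiness:
  Job 1: p=4, d=13, C=4, tardiness=max(0,4-13)=0
  Job 2: p=7, d=15, C=11, tardiness=max(0,11-15)=0
  Job 3: p=5, d=17, C=16, tardiness=max(0,16-17)=0
Total tardiness = 0

0


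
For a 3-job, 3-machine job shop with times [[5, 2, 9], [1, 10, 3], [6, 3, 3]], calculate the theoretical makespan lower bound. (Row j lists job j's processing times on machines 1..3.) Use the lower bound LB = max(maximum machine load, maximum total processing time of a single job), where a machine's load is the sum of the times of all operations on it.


Machine loads:
  Machine 1: 5 + 1 + 6 = 12
  Machine 2: 2 + 10 + 3 = 15
  Machine 3: 9 + 3 + 3 = 15
Max machine load = 15
Job totals:
  Job 1: 16
  Job 2: 14
  Job 3: 12
Max job total = 16
Lower bound = max(15, 16) = 16

16


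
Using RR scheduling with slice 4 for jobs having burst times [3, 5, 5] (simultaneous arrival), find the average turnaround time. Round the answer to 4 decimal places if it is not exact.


Time quantum = 4
Execution trace:
  J1 runs 3 units, time = 3
  J2 runs 4 units, time = 7
  J3 runs 4 units, time = 11
  J2 runs 1 units, time = 12
  J3 runs 1 units, time = 13
Finish times: [3, 12, 13]
Average turnaround = 28/3 = 9.3333

9.3333


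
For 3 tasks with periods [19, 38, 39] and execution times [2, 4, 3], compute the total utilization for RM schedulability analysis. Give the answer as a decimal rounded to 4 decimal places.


Compute individual utilizations (exact fractions):
  Task 1: C/T = 2/19 (approx. 0.1053)
  Task 2: C/T = 4/38 = 2/19 (approx. 0.1053)
  Task 3: C/T = 3/39 = 1/13 (approx. 0.0769)
Total utilization U = 2/19 + 2/19 + 1/13 = 71/247
Rounded to 4 decimal places: U = 0.2874
RM (Liu & Layland) bound for 3 tasks = 0.779763; compare with U = 71/247 (approx. 0.287449)
U <= bound, so schedulable by RM sufficient condition.

0.2874


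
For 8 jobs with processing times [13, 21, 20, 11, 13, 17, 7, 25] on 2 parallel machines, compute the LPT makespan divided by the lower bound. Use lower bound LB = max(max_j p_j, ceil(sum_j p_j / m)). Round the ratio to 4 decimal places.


LPT order: [25, 21, 20, 17, 13, 13, 11, 7]
Machine loads after assignment: [62, 65]
LPT makespan = 65
Lower bound = max(max_job, ceil(total/2)) = max(25, 64) = 64
Ratio = 65 / 64 = 1.0156

1.0156


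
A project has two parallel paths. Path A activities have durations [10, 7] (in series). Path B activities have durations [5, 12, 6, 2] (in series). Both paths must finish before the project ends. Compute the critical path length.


Path A total = 10 + 7 = 17
Path B total = 5 + 12 + 6 + 2 = 25
Critical path = longest path = max(17, 25) = 25

25


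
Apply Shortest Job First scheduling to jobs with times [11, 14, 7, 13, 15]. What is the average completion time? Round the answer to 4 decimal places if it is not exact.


SJF order (ascending): [7, 11, 13, 14, 15]
Completion times:
  Job 1: burst=7, C=7
  Job 2: burst=11, C=18
  Job 3: burst=13, C=31
  Job 4: burst=14, C=45
  Job 5: burst=15, C=60
Average completion = 161/5 = 32.2

32.2


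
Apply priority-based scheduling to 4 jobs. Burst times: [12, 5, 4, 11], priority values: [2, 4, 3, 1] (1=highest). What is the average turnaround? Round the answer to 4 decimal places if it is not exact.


Sort by priority (ascending = highest first):
Order: [(1, 11), (2, 12), (3, 4), (4, 5)]
Completion times:
  Priority 1, burst=11, C=11
  Priority 2, burst=12, C=23
  Priority 3, burst=4, C=27
  Priority 4, burst=5, C=32
Average turnaround = 93/4 = 23.25

23.25


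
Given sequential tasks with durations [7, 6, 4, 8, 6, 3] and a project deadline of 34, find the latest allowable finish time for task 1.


LF(activity 1) = deadline - sum of successor durations
Successors: activities 2 through 6 with durations [6, 4, 8, 6, 3]
Sum of successor durations = 27
LF = 34 - 27 = 7

7


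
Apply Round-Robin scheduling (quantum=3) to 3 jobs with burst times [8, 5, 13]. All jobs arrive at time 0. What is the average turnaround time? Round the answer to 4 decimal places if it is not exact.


Time quantum = 3
Execution trace:
  J1 runs 3 units, time = 3
  J2 runs 3 units, time = 6
  J3 runs 3 units, time = 9
  J1 runs 3 units, time = 12
  J2 runs 2 units, time = 14
  J3 runs 3 units, time = 17
  J1 runs 2 units, time = 19
  J3 runs 3 units, time = 22
  J3 runs 3 units, time = 25
  J3 runs 1 units, time = 26
Finish times: [19, 14, 26]
Average turnaround = 59/3 = 19.6667

19.6667


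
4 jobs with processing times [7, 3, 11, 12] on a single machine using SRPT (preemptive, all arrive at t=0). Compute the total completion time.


Since all jobs arrive at t=0, SRPT equals SPT ordering.
SPT order: [3, 7, 11, 12]
Completion times:
  Job 1: p=3, C=3
  Job 2: p=7, C=10
  Job 3: p=11, C=21
  Job 4: p=12, C=33
Total completion time = 3 + 10 + 21 + 33 = 67

67


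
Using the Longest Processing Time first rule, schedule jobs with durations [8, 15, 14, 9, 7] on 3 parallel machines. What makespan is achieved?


Sort jobs in decreasing order (LPT): [15, 14, 9, 8, 7]
Assign each job to the least loaded machine:
  Machine 1: jobs [15], load = 15
  Machine 2: jobs [14, 7], load = 21
  Machine 3: jobs [9, 8], load = 17
Makespan = max load = 21

21


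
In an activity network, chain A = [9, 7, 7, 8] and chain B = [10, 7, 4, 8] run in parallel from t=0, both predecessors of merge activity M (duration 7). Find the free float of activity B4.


ES(B4) = sum of predecessors on chain B = 21
EF(B4) = ES + duration = 21 + 8 = 29
Successor of B4 is M. ES(M) = max(sum(A), sum(B)) = max(31, 29) = 31
Free float = ES(successor) - EF(current) = 31 - 29 = 2

2


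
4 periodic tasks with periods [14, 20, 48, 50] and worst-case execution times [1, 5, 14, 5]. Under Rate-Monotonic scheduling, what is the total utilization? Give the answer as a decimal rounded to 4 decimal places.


Compute individual utilizations (exact fractions):
  Task 1: C/T = 1/14 (approx. 0.0714)
  Task 2: C/T = 5/20 = 1/4 (approx. 0.25)
  Task 3: C/T = 14/48 = 7/24 (approx. 0.2917)
  Task 4: C/T = 5/50 = 1/10 (approx. 0.1)
Total utilization U = 1/14 + 1/4 + 7/24 + 1/10 = 599/840
Rounded to 4 decimal places: U = 0.7131
RM (Liu & Layland) bound for 4 tasks = 0.756828; compare with U = 599/840 (approx. 0.713095)
U <= bound, so schedulable by RM sufficient condition.

0.7131


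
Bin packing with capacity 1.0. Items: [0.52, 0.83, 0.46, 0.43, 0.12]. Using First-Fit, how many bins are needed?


Place items sequentially using First-Fit:
  Item 0.52 -> new Bin 1
  Item 0.83 -> new Bin 2
  Item 0.46 -> Bin 1 (now 0.98)
  Item 0.43 -> new Bin 3
  Item 0.12 -> Bin 2 (now 0.95)
Total bins used = 3

3


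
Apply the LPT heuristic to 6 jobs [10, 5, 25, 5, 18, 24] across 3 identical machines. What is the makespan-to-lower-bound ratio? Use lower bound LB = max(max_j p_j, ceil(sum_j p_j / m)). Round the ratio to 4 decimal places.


LPT order: [25, 24, 18, 10, 5, 5]
Machine loads after assignment: [30, 29, 28]
LPT makespan = 30
Lower bound = max(max_job, ceil(total/3)) = max(25, 29) = 29
Ratio = 30 / 29 = 1.0345

1.0345


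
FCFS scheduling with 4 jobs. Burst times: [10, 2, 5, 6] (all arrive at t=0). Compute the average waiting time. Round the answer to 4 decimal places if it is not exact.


FCFS order (as given): [10, 2, 5, 6]
Waiting times:
  Job 1: wait = 0
  Job 2: wait = 10
  Job 3: wait = 12
  Job 4: wait = 17
Sum of waiting times = 39
Average waiting time = 39/4 = 9.75

9.75


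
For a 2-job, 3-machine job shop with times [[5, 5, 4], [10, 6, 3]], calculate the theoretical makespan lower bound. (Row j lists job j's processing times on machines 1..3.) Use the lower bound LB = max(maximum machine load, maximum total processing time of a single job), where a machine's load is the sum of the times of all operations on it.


Machine loads:
  Machine 1: 5 + 10 = 15
  Machine 2: 5 + 6 = 11
  Machine 3: 4 + 3 = 7
Max machine load = 15
Job totals:
  Job 1: 14
  Job 2: 19
Max job total = 19
Lower bound = max(15, 19) = 19

19


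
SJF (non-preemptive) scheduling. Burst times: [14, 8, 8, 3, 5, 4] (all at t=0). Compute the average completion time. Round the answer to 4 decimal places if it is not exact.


SJF order (ascending): [3, 4, 5, 8, 8, 14]
Completion times:
  Job 1: burst=3, C=3
  Job 2: burst=4, C=7
  Job 3: burst=5, C=12
  Job 4: burst=8, C=20
  Job 5: burst=8, C=28
  Job 6: burst=14, C=42
Average completion = 112/6 = 18.6667

18.6667


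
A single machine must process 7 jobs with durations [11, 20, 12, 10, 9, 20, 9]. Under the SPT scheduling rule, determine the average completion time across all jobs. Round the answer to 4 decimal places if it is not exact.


Sort jobs by processing time (SPT order): [9, 9, 10, 11, 12, 20, 20]
Compute completion times sequentially:
  Job 1: processing = 9, completes at 9
  Job 2: processing = 9, completes at 18
  Job 3: processing = 10, completes at 28
  Job 4: processing = 11, completes at 39
  Job 5: processing = 12, completes at 51
  Job 6: processing = 20, completes at 71
  Job 7: processing = 20, completes at 91
Sum of completion times = 307
Average completion time = 307/7 = 43.8571

43.8571


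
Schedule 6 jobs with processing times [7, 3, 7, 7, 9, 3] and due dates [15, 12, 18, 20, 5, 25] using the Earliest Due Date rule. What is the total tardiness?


Sort by due date (EDD order): [(9, 5), (3, 12), (7, 15), (7, 18), (7, 20), (3, 25)]
Compute completion times and tardiness:
  Job 1: p=9, d=5, C=9, tardiness=max(0,9-5)=4
  Job 2: p=3, d=12, C=12, tardiness=max(0,12-12)=0
  Job 3: p=7, d=15, C=19, tardiness=max(0,19-15)=4
  Job 4: p=7, d=18, C=26, tardiness=max(0,26-18)=8
  Job 5: p=7, d=20, C=33, tardiness=max(0,33-20)=13
  Job 6: p=3, d=25, C=36, tardiness=max(0,36-25)=11
Total tardiness = 40

40


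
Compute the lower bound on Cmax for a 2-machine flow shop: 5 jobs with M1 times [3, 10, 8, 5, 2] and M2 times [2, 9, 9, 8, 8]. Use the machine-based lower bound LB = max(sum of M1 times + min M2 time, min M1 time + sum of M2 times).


LB1 = sum(M1 times) + min(M2 times) = 28 + 2 = 30
LB2 = min(M1 times) + sum(M2 times) = 2 + 36 = 38
Lower bound = max(LB1, LB2) = max(30, 38) = 38

38


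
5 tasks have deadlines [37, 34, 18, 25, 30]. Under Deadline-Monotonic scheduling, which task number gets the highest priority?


Sort tasks by relative deadline (ascending):
  Task 3: deadline = 18
  Task 4: deadline = 25
  Task 5: deadline = 30
  Task 2: deadline = 34
  Task 1: deadline = 37
Priority order (highest first): [3, 4, 5, 2, 1]
Highest priority task = 3

3


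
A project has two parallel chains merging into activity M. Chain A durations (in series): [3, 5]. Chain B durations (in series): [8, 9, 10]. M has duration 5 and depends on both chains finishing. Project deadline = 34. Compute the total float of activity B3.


Forward pass: ES(B3) = sum of predecessors on chain B = 17
EF = ES + duration = 17 + 10 = 27
Backward pass: LF(M) = deadline = 34; LS(M) = 34 - 5 = 29
LF(B3) = LS(M) - sum(successors on chain B) = 29 - 0 = 29
LS = LF - duration = 29 - 10 = 19
Total float = LS - ES = 19 - 17 = 2

2


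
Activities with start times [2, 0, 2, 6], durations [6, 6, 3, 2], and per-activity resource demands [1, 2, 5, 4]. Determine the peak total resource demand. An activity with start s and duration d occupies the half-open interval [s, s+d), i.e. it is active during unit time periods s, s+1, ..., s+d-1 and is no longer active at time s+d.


Each activity i is active on [start_i, start_i + duration_i).
Compute total resource usage per time slot:
  t=0: active resources = [2], total = 2
  t=1: active resources = [2], total = 2
  t=2: active resources = [1, 2, 5], total = 8
  t=3: active resources = [1, 2, 5], total = 8
  t=4: active resources = [1, 2, 5], total = 8
  t=5: active resources = [1, 2], total = 3
  t=6: active resources = [1, 4], total = 5
  t=7: active resources = [1, 4], total = 5
Peak resource demand = 8

8


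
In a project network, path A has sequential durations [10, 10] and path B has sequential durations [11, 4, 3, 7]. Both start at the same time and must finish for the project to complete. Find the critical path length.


Path A total = 10 + 10 = 20
Path B total = 11 + 4 + 3 + 7 = 25
Critical path = longest path = max(20, 25) = 25

25


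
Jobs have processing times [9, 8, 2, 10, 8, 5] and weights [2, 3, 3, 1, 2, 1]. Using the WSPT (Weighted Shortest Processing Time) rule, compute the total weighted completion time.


Compute p/w ratios and sort ascending (WSPT): [(2, 3), (8, 3), (8, 2), (9, 2), (5, 1), (10, 1)]
Compute weighted completion times:
  Job (p=2,w=3): C=2, w*C=3*2=6
  Job (p=8,w=3): C=10, w*C=3*10=30
  Job (p=8,w=2): C=18, w*C=2*18=36
  Job (p=9,w=2): C=27, w*C=2*27=54
  Job (p=5,w=1): C=32, w*C=1*32=32
  Job (p=10,w=1): C=42, w*C=1*42=42
Total weighted completion time = 200

200


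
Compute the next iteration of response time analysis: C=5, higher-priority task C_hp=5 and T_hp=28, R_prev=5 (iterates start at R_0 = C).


R_next = C + ceil(R_prev / T_hp) * C_hp
ceil(5 / 28) = ceil(0.1786) = 1
Interference = 1 * 5 = 5
R_next = 5 + 5 = 10

10


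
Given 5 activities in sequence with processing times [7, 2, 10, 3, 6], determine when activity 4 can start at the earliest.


Activity 4 starts after activities 1 through 3 complete.
Predecessor durations: [7, 2, 10]
ES = 7 + 2 + 10 = 19

19


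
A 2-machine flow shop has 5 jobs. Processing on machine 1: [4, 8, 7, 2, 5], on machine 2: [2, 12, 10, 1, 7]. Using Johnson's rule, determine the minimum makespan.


Apply Johnson's rule:
  Group 1 (a <= b): [(5, 5, 7), (3, 7, 10), (2, 8, 12)]
  Group 2 (a > b): [(1, 4, 2), (4, 2, 1)]
Optimal job order: [5, 3, 2, 1, 4]
Schedule:
  Job 5: M1 done at 5, M2 done at 12
  Job 3: M1 done at 12, M2 done at 22
  Job 2: M1 done at 20, M2 done at 34
  Job 1: M1 done at 24, M2 done at 36
  Job 4: M1 done at 26, M2 done at 37
Makespan = 37

37


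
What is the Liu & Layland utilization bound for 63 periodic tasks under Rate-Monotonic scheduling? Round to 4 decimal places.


Compute 2^(1/63) = 1.0110630845
Subtract 1: 1.0110630845 - 1 = 0.0110630845
Multiply by n: 63 * 0.0110630845 = 0.6969743235
Round to 4 dp: 0.6970

0.6970


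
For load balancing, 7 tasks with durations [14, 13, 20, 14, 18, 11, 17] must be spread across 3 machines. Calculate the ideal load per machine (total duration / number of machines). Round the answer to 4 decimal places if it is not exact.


Total processing time = 14 + 13 + 20 + 14 + 18 + 11 + 17 = 107
Number of machines = 3
Ideal balanced load = 107 / 3 = 35.6667

35.6667


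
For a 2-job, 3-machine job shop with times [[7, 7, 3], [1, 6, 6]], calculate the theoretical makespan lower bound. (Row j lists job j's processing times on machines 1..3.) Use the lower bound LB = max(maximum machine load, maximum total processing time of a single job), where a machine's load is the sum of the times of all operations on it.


Machine loads:
  Machine 1: 7 + 1 = 8
  Machine 2: 7 + 6 = 13
  Machine 3: 3 + 6 = 9
Max machine load = 13
Job totals:
  Job 1: 17
  Job 2: 13
Max job total = 17
Lower bound = max(13, 17) = 17

17


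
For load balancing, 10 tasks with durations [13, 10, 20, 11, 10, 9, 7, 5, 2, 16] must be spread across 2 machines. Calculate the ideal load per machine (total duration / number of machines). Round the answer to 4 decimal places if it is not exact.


Total processing time = 13 + 10 + 20 + 11 + 10 + 9 + 7 + 5 + 2 + 16 = 103
Number of machines = 2
Ideal balanced load = 103 / 2 = 51.5

51.5


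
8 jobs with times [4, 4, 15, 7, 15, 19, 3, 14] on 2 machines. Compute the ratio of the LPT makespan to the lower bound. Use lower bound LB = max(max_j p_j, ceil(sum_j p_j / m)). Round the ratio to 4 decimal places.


LPT order: [19, 15, 15, 14, 7, 4, 4, 3]
Machine loads after assignment: [41, 40]
LPT makespan = 41
Lower bound = max(max_job, ceil(total/2)) = max(19, 41) = 41
Ratio = 41 / 41 = 1.0

1.0


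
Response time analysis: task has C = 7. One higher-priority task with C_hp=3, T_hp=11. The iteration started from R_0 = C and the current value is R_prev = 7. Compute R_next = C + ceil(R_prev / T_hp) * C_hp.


R_next = C + ceil(R_prev / T_hp) * C_hp
ceil(7 / 11) = ceil(0.6364) = 1
Interference = 1 * 3 = 3
R_next = 7 + 3 = 10

10


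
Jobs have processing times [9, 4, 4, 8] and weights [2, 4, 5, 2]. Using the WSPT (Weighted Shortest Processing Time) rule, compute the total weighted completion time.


Compute p/w ratios and sort ascending (WSPT): [(4, 5), (4, 4), (8, 2), (9, 2)]
Compute weighted completion times:
  Job (p=4,w=5): C=4, w*C=5*4=20
  Job (p=4,w=4): C=8, w*C=4*8=32
  Job (p=8,w=2): C=16, w*C=2*16=32
  Job (p=9,w=2): C=25, w*C=2*25=50
Total weighted completion time = 134

134


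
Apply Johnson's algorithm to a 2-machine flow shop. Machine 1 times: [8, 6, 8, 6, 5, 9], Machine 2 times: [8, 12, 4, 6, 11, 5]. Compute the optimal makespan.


Apply Johnson's rule:
  Group 1 (a <= b): [(5, 5, 11), (2, 6, 12), (4, 6, 6), (1, 8, 8)]
  Group 2 (a > b): [(6, 9, 5), (3, 8, 4)]
Optimal job order: [5, 2, 4, 1, 6, 3]
Schedule:
  Job 5: M1 done at 5, M2 done at 16
  Job 2: M1 done at 11, M2 done at 28
  Job 4: M1 done at 17, M2 done at 34
  Job 1: M1 done at 25, M2 done at 42
  Job 6: M1 done at 34, M2 done at 47
  Job 3: M1 done at 42, M2 done at 51
Makespan = 51

51


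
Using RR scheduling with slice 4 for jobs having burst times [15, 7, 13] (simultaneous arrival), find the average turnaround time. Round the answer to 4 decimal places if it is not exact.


Time quantum = 4
Execution trace:
  J1 runs 4 units, time = 4
  J2 runs 4 units, time = 8
  J3 runs 4 units, time = 12
  J1 runs 4 units, time = 16
  J2 runs 3 units, time = 19
  J3 runs 4 units, time = 23
  J1 runs 4 units, time = 27
  J3 runs 4 units, time = 31
  J1 runs 3 units, time = 34
  J3 runs 1 units, time = 35
Finish times: [34, 19, 35]
Average turnaround = 88/3 = 29.3333

29.3333


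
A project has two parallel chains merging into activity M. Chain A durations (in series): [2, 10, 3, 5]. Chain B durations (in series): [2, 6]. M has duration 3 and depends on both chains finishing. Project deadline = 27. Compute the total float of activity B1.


Forward pass: ES(B1) = sum of predecessors on chain B = 0
EF = ES + duration = 0 + 2 = 2
Backward pass: LF(M) = deadline = 27; LS(M) = 27 - 3 = 24
LF(B1) = LS(M) - sum(successors on chain B) = 24 - 6 = 18
LS = LF - duration = 18 - 2 = 16
Total float = LS - ES = 16 - 0 = 16

16


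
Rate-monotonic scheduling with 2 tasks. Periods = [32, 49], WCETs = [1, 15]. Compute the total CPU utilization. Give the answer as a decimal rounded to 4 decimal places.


Compute individual utilizations (exact fractions):
  Task 1: C/T = 1/32 (approx. 0.0313)
  Task 2: C/T = 15/49 (approx. 0.3061)
Total utilization U = 1/32 + 15/49 = 529/1568
Rounded to 4 decimal places: U = 0.3374
RM (Liu & Layland) bound for 2 tasks = 0.828427; compare with U = 529/1568 (approx. 0.337372)
U <= bound, so schedulable by RM sufficient condition.

0.3374


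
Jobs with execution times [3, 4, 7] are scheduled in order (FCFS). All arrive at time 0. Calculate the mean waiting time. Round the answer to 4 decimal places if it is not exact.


FCFS order (as given): [3, 4, 7]
Waiting times:
  Job 1: wait = 0
  Job 2: wait = 3
  Job 3: wait = 7
Sum of waiting times = 10
Average waiting time = 10/3 = 3.3333

3.3333


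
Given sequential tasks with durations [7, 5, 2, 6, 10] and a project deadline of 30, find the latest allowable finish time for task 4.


LF(activity 4) = deadline - sum of successor durations
Successors: activities 5 through 5 with durations [10]
Sum of successor durations = 10
LF = 30 - 10 = 20

20


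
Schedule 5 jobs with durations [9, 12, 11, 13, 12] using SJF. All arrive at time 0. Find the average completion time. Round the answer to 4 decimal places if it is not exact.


SJF order (ascending): [9, 11, 12, 12, 13]
Completion times:
  Job 1: burst=9, C=9
  Job 2: burst=11, C=20
  Job 3: burst=12, C=32
  Job 4: burst=12, C=44
  Job 5: burst=13, C=57
Average completion = 162/5 = 32.4

32.4


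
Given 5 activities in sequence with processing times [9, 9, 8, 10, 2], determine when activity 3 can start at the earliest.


Activity 3 starts after activities 1 through 2 complete.
Predecessor durations: [9, 9]
ES = 9 + 9 = 18

18


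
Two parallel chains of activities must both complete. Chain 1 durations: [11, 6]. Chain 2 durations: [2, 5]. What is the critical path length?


Path A total = 11 + 6 = 17
Path B total = 2 + 5 = 7
Critical path = longest path = max(17, 7) = 17

17


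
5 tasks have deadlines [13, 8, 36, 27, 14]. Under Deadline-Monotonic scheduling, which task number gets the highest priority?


Sort tasks by relative deadline (ascending):
  Task 2: deadline = 8
  Task 1: deadline = 13
  Task 5: deadline = 14
  Task 4: deadline = 27
  Task 3: deadline = 36
Priority order (highest first): [2, 1, 5, 4, 3]
Highest priority task = 2

2


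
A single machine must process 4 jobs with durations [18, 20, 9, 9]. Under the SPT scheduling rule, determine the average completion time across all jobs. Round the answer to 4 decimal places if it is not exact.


Sort jobs by processing time (SPT order): [9, 9, 18, 20]
Compute completion times sequentially:
  Job 1: processing = 9, completes at 9
  Job 2: processing = 9, completes at 18
  Job 3: processing = 18, completes at 36
  Job 4: processing = 20, completes at 56
Sum of completion times = 119
Average completion time = 119/4 = 29.75

29.75


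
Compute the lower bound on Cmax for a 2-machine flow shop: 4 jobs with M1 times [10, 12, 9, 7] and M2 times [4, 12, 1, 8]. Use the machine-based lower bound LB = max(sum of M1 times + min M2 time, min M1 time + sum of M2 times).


LB1 = sum(M1 times) + min(M2 times) = 38 + 1 = 39
LB2 = min(M1 times) + sum(M2 times) = 7 + 25 = 32
Lower bound = max(LB1, LB2) = max(39, 32) = 39

39


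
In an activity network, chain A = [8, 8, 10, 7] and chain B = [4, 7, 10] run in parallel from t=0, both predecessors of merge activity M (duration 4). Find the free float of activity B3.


ES(B3) = sum of predecessors on chain B = 11
EF(B3) = ES + duration = 11 + 10 = 21
Successor of B3 is M. ES(M) = max(sum(A), sum(B)) = max(33, 21) = 33
Free float = ES(successor) - EF(current) = 33 - 21 = 12

12


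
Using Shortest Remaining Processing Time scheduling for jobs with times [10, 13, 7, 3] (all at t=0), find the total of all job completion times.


Since all jobs arrive at t=0, SRPT equals SPT ordering.
SPT order: [3, 7, 10, 13]
Completion times:
  Job 1: p=3, C=3
  Job 2: p=7, C=10
  Job 3: p=10, C=20
  Job 4: p=13, C=33
Total completion time = 3 + 10 + 20 + 33 = 66

66


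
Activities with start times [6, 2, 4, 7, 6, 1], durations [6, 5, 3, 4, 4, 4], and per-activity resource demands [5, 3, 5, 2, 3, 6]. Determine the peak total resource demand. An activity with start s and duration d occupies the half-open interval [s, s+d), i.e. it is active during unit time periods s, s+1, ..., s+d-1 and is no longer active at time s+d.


Each activity i is active on [start_i, start_i + duration_i).
Compute total resource usage per time slot:
  t=0: active resources = [], total = 0
  t=1: active resources = [6], total = 6
  t=2: active resources = [3, 6], total = 9
  t=3: active resources = [3, 6], total = 9
  t=4: active resources = [3, 5, 6], total = 14
  t=5: active resources = [3, 5], total = 8
  t=6: active resources = [5, 3, 5, 3], total = 16
  t=7: active resources = [5, 2, 3], total = 10
  t=8: active resources = [5, 2, 3], total = 10
  t=9: active resources = [5, 2, 3], total = 10
  t=10: active resources = [5, 2], total = 7
  t=11: active resources = [5], total = 5
Peak resource demand = 16

16


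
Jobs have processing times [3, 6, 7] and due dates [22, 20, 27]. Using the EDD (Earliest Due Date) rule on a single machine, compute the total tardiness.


Sort by due date (EDD order): [(6, 20), (3, 22), (7, 27)]
Compute completion times and tardiness:
  Job 1: p=6, d=20, C=6, tardiness=max(0,6-20)=0
  Job 2: p=3, d=22, C=9, tardiness=max(0,9-22)=0
  Job 3: p=7, d=27, C=16, tardiness=max(0,16-27)=0
Total tardiness = 0

0


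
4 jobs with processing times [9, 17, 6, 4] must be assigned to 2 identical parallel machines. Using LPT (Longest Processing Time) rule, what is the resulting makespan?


Sort jobs in decreasing order (LPT): [17, 9, 6, 4]
Assign each job to the least loaded machine:
  Machine 1: jobs [17], load = 17
  Machine 2: jobs [9, 6, 4], load = 19
Makespan = max load = 19

19


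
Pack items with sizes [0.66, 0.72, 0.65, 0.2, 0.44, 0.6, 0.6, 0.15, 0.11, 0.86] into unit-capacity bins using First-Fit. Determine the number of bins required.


Place items sequentially using First-Fit:
  Item 0.66 -> new Bin 1
  Item 0.72 -> new Bin 2
  Item 0.65 -> new Bin 3
  Item 0.2 -> Bin 1 (now 0.86)
  Item 0.44 -> new Bin 4
  Item 0.6 -> new Bin 5
  Item 0.6 -> new Bin 6
  Item 0.15 -> Bin 2 (now 0.87)
  Item 0.11 -> Bin 1 (now 0.97)
  Item 0.86 -> new Bin 7
Total bins used = 7

7


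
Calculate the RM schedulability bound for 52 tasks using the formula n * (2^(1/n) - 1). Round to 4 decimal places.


Compute 2^(1/52) = 1.0134189907
Subtract 1: 1.0134189907 - 1 = 0.0134189907
Multiply by n: 52 * 0.0134189907 = 0.6977875164
Round to 4 dp: 0.6978

0.6978


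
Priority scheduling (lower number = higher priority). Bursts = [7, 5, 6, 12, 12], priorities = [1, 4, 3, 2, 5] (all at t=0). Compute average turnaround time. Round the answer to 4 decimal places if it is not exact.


Sort by priority (ascending = highest first):
Order: [(1, 7), (2, 12), (3, 6), (4, 5), (5, 12)]
Completion times:
  Priority 1, burst=7, C=7
  Priority 2, burst=12, C=19
  Priority 3, burst=6, C=25
  Priority 4, burst=5, C=30
  Priority 5, burst=12, C=42
Average turnaround = 123/5 = 24.6

24.6


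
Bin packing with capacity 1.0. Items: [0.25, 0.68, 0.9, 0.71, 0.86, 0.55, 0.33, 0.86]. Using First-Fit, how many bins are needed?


Place items sequentially using First-Fit:
  Item 0.25 -> new Bin 1
  Item 0.68 -> Bin 1 (now 0.93)
  Item 0.9 -> new Bin 2
  Item 0.71 -> new Bin 3
  Item 0.86 -> new Bin 4
  Item 0.55 -> new Bin 5
  Item 0.33 -> Bin 5 (now 0.88)
  Item 0.86 -> new Bin 6
Total bins used = 6

6
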